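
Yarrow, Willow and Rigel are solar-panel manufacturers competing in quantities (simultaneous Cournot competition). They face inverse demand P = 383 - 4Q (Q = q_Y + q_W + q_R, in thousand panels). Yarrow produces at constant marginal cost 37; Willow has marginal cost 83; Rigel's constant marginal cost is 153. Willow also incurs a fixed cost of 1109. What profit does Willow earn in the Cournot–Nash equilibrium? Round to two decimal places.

Yarrow's profit: π_Y = (383 - 4Q)q_Y - (37q_Y). Setting ∂π_Y/∂q_Y = 0: 346 - 8q_Y - 4(q_W + q_R) = 0.
Willow's profit: π_W = (383 - 4Q)q_W - (83q_W). Setting ∂π_W/∂q_W = 0: 300 - 8q_W - 4(q_Y + q_R) = 0.
Rigel's profit: π_R = (383 - 4Q)q_R - (153q_R). Setting ∂π_R/∂q_R = 0: 230 - 8q_R - 4(q_Y + q_W) = 0.
Summing all 3 equations gives 876 − 16Q = 0, hence Q = 219/4.
Back-substituting: q_Y = (346 − 219)/4 = 127/4, q_W = (300 − 219)/4 = 81/4, q_R = (230 − 219)/4 = 11/4.
Price P = 383 - 4·(219/4) = 164.
Willow's profit: (164 - 83)·(81/4) - 1109 = 531.2500.

531.25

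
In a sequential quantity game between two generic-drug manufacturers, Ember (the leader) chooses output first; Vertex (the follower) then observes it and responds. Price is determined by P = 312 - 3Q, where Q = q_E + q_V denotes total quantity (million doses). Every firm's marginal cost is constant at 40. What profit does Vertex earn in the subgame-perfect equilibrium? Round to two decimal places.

1541.33

Solve by backward induction. Given q_E, the follower Vertex maximises π_V = (312 - 3q_E - 3q_V)q_V - 40q_V.
∂π_V/∂q_V = 272 - 3q_E - 6q_V = 0 gives the reaction function q_V = (272 - 3q_E)/6.
Ember substitutes q_V(q_E) into its own profit: π_E = q_E(312 - 3q_E - (272 - 3q_E)/2) - 40q_E = (176 - (3/2)q_E)q_E - 40q_E.
Leader FOC: 136 - 3q_E = 0, so q_E = 136/3.
Then q_V = (272 - 3·(136/3))/6 = 68/3.
Price P = 312 - 3·68 = 108.
Vertex's profit: (108 - 40)·(68/3) = 1541.3333.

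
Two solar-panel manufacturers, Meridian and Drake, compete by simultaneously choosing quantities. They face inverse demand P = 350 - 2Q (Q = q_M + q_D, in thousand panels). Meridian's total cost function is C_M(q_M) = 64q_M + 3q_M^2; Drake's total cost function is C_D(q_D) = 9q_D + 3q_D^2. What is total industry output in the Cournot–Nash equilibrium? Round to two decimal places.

Meridian's profit: π_M = (350 - 2Q)q_M - (64q_M + 3q_M²). Setting ∂π_M/∂q_M = 0: 286 - 10q_M - 2(q_D) = 0.
Drake's profit: π_D = (350 - 2Q)q_D - (9q_D + 3q_D²). Setting ∂π_D/∂q_D = 0: 341 - 10q_D - 2(q_M) = 0.
Best responses: q_M = (286 - 2q_D)/10, q_D = (341 - 2q_M)/10.
Solving the pair: q_M = 363/16, q_D = 473/16.
Total output Q = 363/16 + 473/16 = 209/4.

52.25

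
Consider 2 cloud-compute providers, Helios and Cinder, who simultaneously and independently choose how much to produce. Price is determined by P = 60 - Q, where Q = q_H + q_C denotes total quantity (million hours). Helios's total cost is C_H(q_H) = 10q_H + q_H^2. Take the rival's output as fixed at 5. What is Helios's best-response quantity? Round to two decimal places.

With the rival's output fixed at 5, Helios's profit is π_H = (60 - 5 - q_H)q_H - (10q_H + q_H²) = (55 - q_H)q_H - (10q_H + q_H²).
∂π_H/∂q_H = 45 - 4q_H = 0, so q_H = 45/4.

11.25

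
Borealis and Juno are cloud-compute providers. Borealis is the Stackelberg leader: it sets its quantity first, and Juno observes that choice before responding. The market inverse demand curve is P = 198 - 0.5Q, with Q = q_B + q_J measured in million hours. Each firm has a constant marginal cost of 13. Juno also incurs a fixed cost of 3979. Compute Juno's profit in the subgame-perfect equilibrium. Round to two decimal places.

Solve by backward induction. Given q_B, the follower Juno maximises π_J = (198 - (1/2)q_B - (1/2)q_J)q_J - 13q_J.
Setting the follower's marginal profit to zero, 185 - (1/2)q_B - q_J = 0, i.e. q_J = (185 - (1/2)q_B).
The leader anticipates this reaction. Substituting into P = 198 - 0.5Q gives P = 211/2 - (1/4)q_B, so π_B = (211/2 - (1/4)q_B)q_B - 13q_B.
Leader FOC: 185/2 - (1/2)q_B = 0, so q_B = 185.
Then q_J = (185 - (1/2)·185) = 185/2.
Price P = 198 - (1/2)·(555/2) = 237/4.
Juno's profit: (237/4 - 13)·(185/2) - 3979 = 299.1250.

299.13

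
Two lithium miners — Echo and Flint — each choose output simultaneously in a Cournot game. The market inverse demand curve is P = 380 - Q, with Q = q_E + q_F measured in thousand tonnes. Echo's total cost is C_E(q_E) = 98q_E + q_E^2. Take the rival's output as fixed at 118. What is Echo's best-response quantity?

With the rival's output fixed at 118, Echo's profit is π_E = (380 - 118 - q_E)q_E - (98q_E + q_E²) = (262 - q_E)q_E - (98q_E + q_E²).
∂π_E/∂q_E = 164 - 4q_E = 0, so q_E = 41.

41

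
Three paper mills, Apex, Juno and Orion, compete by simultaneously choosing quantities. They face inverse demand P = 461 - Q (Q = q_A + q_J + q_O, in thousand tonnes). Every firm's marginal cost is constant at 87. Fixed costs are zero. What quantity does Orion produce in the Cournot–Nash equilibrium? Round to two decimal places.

A representative firm's profit is π_i = q_i(461 - Q) - 87q_i.
Setting ∂π_i/∂q_i = 0 with rivals' quantities fixed: 374 - 2q_i - Σ_{j≠i} q_j = 0.
By symmetry each firm produces the same amount; substituting Σ_{j≠i} q_j = 2q_i yields q_i = 374/4 = 187/2.

93.50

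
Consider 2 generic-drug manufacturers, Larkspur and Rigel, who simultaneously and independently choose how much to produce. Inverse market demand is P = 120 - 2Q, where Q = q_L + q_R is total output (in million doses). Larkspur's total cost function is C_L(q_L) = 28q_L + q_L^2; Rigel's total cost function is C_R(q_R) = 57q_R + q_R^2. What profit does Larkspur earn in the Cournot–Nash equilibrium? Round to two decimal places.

531.67

Larkspur's profit: π_L = (120 - 2Q)q_L - (28q_L + q_L²). Setting ∂π_L/∂q_L = 0: 92 - 6q_L - 2(q_R) = 0.
Rigel's first-order condition: 63 - 6q_R - 2(q_L) = 0.
Rearranging gives the reaction functions q_L = (92 - 2q_R)/6 and q_R = (63 - 2q_L)/6.
Substituting one into the other gives q_L = 213/16 and q_R = 97/16.
Price P = 120 - 2·(155/8) = 325/4.
Larkspur's profit: (325/4)·(213/16) - 28·(213/16) - (213/16)² = 531.6680.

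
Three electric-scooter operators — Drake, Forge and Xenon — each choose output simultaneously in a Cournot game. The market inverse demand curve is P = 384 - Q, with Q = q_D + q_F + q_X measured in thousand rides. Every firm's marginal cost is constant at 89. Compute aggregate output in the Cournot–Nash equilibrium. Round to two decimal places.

A representative firm's profit is π_i = q_i(384 - Q) - 89q_i.
First-order condition (treating rivals' output as given): 295 - 2q_i - Σ_{j≠i} q_j = 0.
By symmetry each firm produces the same amount; substituting Σ_{j≠i} q_j = 2q_i yields q_i = 295/4.
Total output Q = 295/4 + 295/4 + 295/4 = 885/4.

221.25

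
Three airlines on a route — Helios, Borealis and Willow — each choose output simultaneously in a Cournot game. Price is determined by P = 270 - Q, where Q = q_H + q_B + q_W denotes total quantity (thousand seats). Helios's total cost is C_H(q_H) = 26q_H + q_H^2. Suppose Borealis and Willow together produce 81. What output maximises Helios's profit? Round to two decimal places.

With rivals' combined output fixed at 81, Helios's profit is π_H = (270 - 81 - q_H)q_H - (26q_H + q_H²) = (189 - q_H)q_H - (26q_H + q_H²).
∂π_H/∂q_H = 163 - 4q_H = 0, so q_H = 163/4.

40.75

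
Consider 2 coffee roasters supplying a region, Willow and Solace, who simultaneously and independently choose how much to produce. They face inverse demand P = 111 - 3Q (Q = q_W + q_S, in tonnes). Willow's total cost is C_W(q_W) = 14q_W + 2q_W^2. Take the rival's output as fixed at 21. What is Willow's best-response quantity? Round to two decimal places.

With the rival's output fixed at 21, Willow's profit is π_W = (111 - 3·21 - 3q_W)q_W - (14q_W + 2q_W²) = (48 - 3q_W)q_W - (14q_W + 2q_W²).
∂π_W/∂q_W = 34 - 10q_W = 0, so q_W = 17/5.

3.40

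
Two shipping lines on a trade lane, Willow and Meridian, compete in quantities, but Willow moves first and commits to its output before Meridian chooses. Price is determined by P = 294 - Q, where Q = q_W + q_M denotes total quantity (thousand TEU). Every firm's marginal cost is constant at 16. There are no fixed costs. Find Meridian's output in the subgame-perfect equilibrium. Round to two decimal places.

Solve by backward induction. Given q_W, the follower Meridian maximises π_M = (294 - q_W - q_M)q_M - 16q_M.
Follower FOC: 278 - q_W - 2q_M = 0, so q_M(q_W) = (278 - q_W)/2.
The leader anticipates this reaction. Substituting into P = 294 - Q gives P = 155 - (1/2)q_W, so π_W = (155 - (1/2)q_W)q_W - 16q_W.
The leader's first-order condition 139 - q_W = 0 yields q_W = 139.
Then q_M = (278 - 139)/2 = 139/2.

69.50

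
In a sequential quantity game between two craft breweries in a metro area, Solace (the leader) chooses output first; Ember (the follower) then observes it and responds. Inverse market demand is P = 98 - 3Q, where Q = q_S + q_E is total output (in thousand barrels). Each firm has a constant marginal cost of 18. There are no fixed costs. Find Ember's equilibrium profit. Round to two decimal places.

The follower Ember best-responds to any q_S: π_E = (98 - 3Q)q_E - 18q_E.
Setting the follower's marginal profit to zero, 80 - 3q_S - 6q_E = 0, i.e. q_E = (80 - 3q_S)/6.
Solace substitutes q_E(q_S) into its own profit: π_S = q_S(98 - 3q_S - (80 - 3q_S)/2) - 18q_S = (58 - (3/2)q_S)q_S - 18q_S.
The leader's first-order condition 40 - 3q_S = 0 yields q_S = 40/3.
Then q_E = (80 - 3·(40/3))/6 = 20/3.
Price P = 98 - 3·20 = 38.
Ember's profit: (38 - 18)·(20/3) = 400/3.

133.33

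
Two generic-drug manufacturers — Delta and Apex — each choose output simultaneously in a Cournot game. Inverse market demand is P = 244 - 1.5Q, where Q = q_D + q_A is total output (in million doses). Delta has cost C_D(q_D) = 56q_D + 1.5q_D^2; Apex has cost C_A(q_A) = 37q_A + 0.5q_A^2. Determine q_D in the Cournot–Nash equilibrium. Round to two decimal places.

20.30

Delta's profit: π_D = (244 - 1.5Q)q_D - (56q_D + (3/2)q_D²). Setting ∂π_D/∂q_D = 0: 188 - 6q_D - (3/2)(q_A) = 0.
Apex's first-order condition: 207 - 4q_A - (3/2)(q_D) = 0.
Best responses: q_D = (188 - (3/2)q_A)/6, q_A = (207 - (3/2)q_D)/4.
Solving the pair: q_D = 1766/87, q_A = 1280/29.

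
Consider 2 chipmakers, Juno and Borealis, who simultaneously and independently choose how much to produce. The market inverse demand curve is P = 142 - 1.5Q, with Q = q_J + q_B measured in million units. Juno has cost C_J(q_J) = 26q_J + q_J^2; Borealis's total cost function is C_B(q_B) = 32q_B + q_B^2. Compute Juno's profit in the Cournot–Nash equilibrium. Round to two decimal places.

831.90

Juno's profit: π_J = (142 - 1.5Q)q_J - (26q_J + q_J²). Setting ∂π_J/∂q_J = 0: 116 - 5q_J - (3/2)(q_B) = 0.
Borealis's first-order condition: 110 - 5q_B - (3/2)(q_J) = 0.
Rearranging gives the reaction functions q_J = (116 - (3/2)q_B)/5 and q_B = (110 - (3/2)q_J)/5.
Substituting one into the other gives q_J = 1660/91 and q_B = 1504/91.
Price P = 142 - (3/2)·(452/13) = 1168/13.
Juno's profit: (1168/13)·(1660/91) - 26·(1660/91) - (1660/91)² = 831.9044.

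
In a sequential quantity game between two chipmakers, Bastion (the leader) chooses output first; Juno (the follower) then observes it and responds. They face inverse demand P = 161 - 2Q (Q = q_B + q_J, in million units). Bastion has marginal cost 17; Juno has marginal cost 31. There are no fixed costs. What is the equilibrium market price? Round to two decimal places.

Solve by backward induction. Given q_B, the follower Juno maximises π_J = (161 - 2q_B - 2q_J)q_J - 31q_J.
∂π_J/∂q_J = 130 - 2q_B - 4q_J = 0 gives the reaction function q_J = (130 - 2q_B)/4.
The leader anticipates this reaction. Substituting into P = 161 - 2Q gives P = 96 - q_B, so π_B = (96 - q_B)q_B - 17q_B.
Leader FOC: 79 - 2q_B = 0, so q_B = 79/2.
Then q_J = (130 - 2·(79/2))/4 = 51/4.
Total output Q = 209/4, so price P = 161 - 2·(209/4) = 113/2.

56.50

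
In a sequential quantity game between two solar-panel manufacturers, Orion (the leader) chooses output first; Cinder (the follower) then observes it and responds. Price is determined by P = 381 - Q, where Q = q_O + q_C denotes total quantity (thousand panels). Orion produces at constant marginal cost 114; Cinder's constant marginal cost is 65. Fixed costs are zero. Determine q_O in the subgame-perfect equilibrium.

The follower Cinder best-responds to any q_O: π_C = (381 - Q)q_C - 65q_C.
∂π_C/∂q_C = 316 - q_O - 2q_C = 0 gives the reaction function q_C = (316 - q_O)/2.
The leader anticipates this reaction. Substituting into P = 381 - Q gives P = 223 - (1/2)q_O, so π_O = (223 - (1/2)q_O)q_O - 114q_O.
Leader FOC: 109 - q_O = 0, so q_O = 109.
Then q_C = (316 - 109)/2 = 207/2.

109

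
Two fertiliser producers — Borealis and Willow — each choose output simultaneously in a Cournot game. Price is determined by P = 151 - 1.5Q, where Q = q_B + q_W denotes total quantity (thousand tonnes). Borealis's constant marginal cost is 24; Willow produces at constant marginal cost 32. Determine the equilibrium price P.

69

Borealis's profit: π_B = (151 - 1.5Q)q_B - (24q_B). Setting ∂π_B/∂q_B = 0: 127 - 3q_B - (3/2)(q_W) = 0.
Willow's profit: π_W = (151 - 1.5Q)q_W - (32q_W). Setting ∂π_W/∂q_W = 0: 119 - 3q_W - (3/2)(q_B) = 0.
Best responses: q_B = (127 - (3/2)q_W)/3, q_W = (119 - (3/2)q_B)/3.
Substituting one into the other gives q_B = 30 and q_W = 74/3.
Total output Q = 164/3, so price P = 151 - (3/2)·(164/3) = 69.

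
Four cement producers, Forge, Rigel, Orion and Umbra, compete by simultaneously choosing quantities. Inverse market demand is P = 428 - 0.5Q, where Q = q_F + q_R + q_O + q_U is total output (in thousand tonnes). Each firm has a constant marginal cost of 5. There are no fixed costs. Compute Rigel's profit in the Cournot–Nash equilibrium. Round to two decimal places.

A representative firm's profit is π_i = q_i(428 - 0.5Q) - 5q_i.
Setting ∂π_i/∂q_i = 0 with rivals' quantities fixed: 423 - q_i - (1/2)·Σ_{j≠i} q_j = 0.
With identical firms every q_j equals q_i, so Σ_{j≠i} q_j = 3q_i and 423 = (5/2)q_i, giving q_i = 846/5.
Price P = 428 - (1/2)·676.8000 = 448/5.
Rigel's profit: (448/5 - 5)·(846/5) = 14314.3200.

14314.32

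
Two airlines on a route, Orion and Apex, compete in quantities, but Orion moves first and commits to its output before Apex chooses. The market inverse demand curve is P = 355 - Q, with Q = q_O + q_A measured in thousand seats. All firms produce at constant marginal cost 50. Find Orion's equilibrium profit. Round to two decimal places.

Solve by backward induction. Given q_O, the follower Apex maximises π_A = (355 - q_O - q_A)q_A - 50q_A.
∂π_A/∂q_A = 305 - q_O - 2q_A = 0 gives the reaction function q_A = (305 - q_O)/2.
Orion substitutes q_A(q_O) into its own profit: π_O = q_O(355 - q_O - (305 - q_O)/2) - 50q_O = (405/2 - (1/2)q_O)q_O - 50q_O.
The leader's first-order condition 305/2 - q_O = 0 yields q_O = 305/2.
Then q_A = (305 - 305/2)/2 = 305/4.
Price P = 355 - 915/4 = 505/4.
Orion's profit: (505/4 - 50)·(305/2) = 11628.1250.

11628.13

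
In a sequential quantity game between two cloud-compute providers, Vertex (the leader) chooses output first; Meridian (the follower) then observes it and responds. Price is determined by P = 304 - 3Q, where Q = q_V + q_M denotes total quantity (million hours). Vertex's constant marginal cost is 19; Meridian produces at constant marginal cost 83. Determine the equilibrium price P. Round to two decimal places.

106.25

The follower Meridian best-responds to any q_V: π_M = (304 - 3Q)q_M - 83q_M.
∂π_M/∂q_M = 221 - 3q_V - 6q_M = 0 gives the reaction function q_M = (221 - 3q_V)/6.
Vertex substitutes q_M(q_V) into its own profit: π_V = q_V(304 - 3q_V - (221 - 3q_V)/2) - 19q_V = (387/2 - (3/2)q_V)q_V - 19q_V.
The leader's first-order condition 349/2 - 3q_V = 0 yields q_V = 349/6.
Then q_M = (221 - 3·(349/6))/6 = 31/4.
Total output Q = 791/12, so price P = 304 - 3·(791/12) = 425/4.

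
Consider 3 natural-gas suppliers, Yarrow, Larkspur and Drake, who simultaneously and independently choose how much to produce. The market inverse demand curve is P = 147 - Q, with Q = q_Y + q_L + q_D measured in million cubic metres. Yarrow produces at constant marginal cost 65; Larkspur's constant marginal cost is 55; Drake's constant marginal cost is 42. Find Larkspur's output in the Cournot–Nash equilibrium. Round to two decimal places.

22.25

Yarrow's profit: π_Y = (147 - Q)q_Y - (65q_Y). Setting ∂π_Y/∂q_Y = 0: 82 - 2q_Y - (q_L + q_D) = 0.
Larkspur's first-order condition: 92 - 2q_L - (q_Y + q_D) = 0.
Drake's profit: π_D = (147 - Q)q_D - (42q_D). Setting ∂π_D/∂q_D = 0: 105 - 2q_D - (q_Y + q_L) = 0.
Summing all 3 equations gives 279 − 4Q = 0, hence Q = 279/4.
Back-substituting: q_Y = (82 − 279/4) = 49/4, q_L = (92 − 279/4) = 89/4, q_D = (105 − 279/4) = 141/4.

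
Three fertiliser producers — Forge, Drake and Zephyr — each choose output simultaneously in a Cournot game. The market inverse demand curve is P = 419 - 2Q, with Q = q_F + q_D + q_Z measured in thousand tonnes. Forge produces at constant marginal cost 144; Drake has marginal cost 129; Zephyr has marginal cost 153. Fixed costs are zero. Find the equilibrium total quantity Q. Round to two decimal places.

Forge's profit: π_F = (419 - 2Q)q_F - (144q_F). Setting ∂π_F/∂q_F = 0: 275 - 4q_F - 2(q_D + q_Z) = 0.
Drake's first-order condition: 290 - 4q_D - 2(q_F + q_Z) = 0.
Zephyr's first-order condition: 266 - 4q_Z - 2(q_F + q_D) = 0.
Adding the 3 first-order conditions: 831 − 8Q = 0, so Q = 831/8.
Back-substituting: q_F = (275 − 831/4)/2 = 269/8, q_D = (290 − 831/4)/2 = 329/8, q_Z = (266 − 831/4)/2 = 233/8.
Total output Q = 269/8 + 329/8 + 233/8 = 831/8.

103.88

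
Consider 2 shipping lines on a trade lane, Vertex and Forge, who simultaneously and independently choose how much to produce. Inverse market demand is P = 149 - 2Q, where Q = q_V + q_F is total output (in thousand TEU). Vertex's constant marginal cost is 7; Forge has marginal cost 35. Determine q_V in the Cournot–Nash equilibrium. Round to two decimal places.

Vertex's profit: π_V = (149 - 2Q)q_V - (7q_V). Setting ∂π_V/∂q_V = 0: 142 - 4q_V - 2(q_F) = 0.
Forge's profit: π_F = (149 - 2Q)q_F - (35q_F). Setting ∂π_F/∂q_F = 0: 114 - 4q_F - 2(q_V) = 0.
Rearranging gives the reaction functions q_V = (142 - 2q_F)/4 and q_F = (114 - 2q_V)/4.
Substituting one into the other gives q_V = 85/3 and q_F = 43/3.

28.33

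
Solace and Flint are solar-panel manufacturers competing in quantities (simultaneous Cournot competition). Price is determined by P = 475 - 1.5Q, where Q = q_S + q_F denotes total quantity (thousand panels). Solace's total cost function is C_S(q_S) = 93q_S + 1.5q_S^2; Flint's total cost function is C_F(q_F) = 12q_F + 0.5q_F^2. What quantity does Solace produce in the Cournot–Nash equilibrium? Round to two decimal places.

Solace's profit: π_S = (475 - 1.5Q)q_S - (93q_S + (3/2)q_S²). Setting ∂π_S/∂q_S = 0: 382 - 6q_S - (3/2)(q_F) = 0.
Flint's profit: π_F = (475 - 1.5Q)q_F - (12q_F + (1/2)q_F²). Setting ∂π_F/∂q_F = 0: 463 - 4q_F - (3/2)(q_S) = 0.
So q_S = (382 - (3/2)q_F)/6 and q_F = (463 - (3/2)q_S)/4.
Substituting one into the other gives q_S = 38.3218 and q_F = 101.3793.

38.32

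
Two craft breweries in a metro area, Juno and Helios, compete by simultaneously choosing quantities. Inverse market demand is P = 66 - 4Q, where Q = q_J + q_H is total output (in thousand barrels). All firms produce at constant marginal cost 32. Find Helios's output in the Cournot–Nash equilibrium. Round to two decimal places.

Each firm earns π_i = (66 - 4Q)q_i - 32q_i.
Setting ∂π_i/∂q_i = 0 with rivals' quantities fixed: 34 - 8q_i - 4q_j = 0.
With identical firms every q_j equals q_i, so q_j = q_i and 34 = 12q_i, giving q_i = 17/6.

2.83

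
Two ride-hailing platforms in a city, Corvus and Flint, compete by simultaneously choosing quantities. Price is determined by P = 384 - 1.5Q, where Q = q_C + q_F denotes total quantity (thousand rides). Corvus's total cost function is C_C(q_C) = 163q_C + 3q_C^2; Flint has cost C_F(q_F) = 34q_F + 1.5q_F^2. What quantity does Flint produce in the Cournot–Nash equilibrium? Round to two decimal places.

Corvus's profit: π_C = (384 - 1.5Q)q_C - (163q_C + 3q_C²). Setting ∂π_C/∂q_C = 0: 221 - 9q_C - (3/2)(q_F) = 0.
Flint's profit: π_F = (384 - 1.5Q)q_F - (34q_F + (3/2)q_F²). Setting ∂π_F/∂q_F = 0: 350 - 6q_F - (3/2)(q_C) = 0.
Rearranging gives the reaction functions q_C = (221 - (3/2)q_F)/9 and q_F = (350 - (3/2)q_C)/6.
Substituting one into the other gives q_C = 356/23 and q_F = 54.4638.

54.46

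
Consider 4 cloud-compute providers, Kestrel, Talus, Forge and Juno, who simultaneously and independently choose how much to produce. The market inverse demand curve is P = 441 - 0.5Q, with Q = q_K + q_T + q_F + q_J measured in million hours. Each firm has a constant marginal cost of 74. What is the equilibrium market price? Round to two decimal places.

A representative firm's profit is π_i = q_i(441 - 0.5Q) - 74q_i.
First-order condition (treating rivals' output as given): 367 - q_i - (1/2)·Σ_{j≠i} q_j = 0.
By symmetry each firm produces the same amount; substituting Σ_{j≠i} q_j = 3q_i yields q_i = 367/(5/2) = 734/5.
Total output Q = 587.2000, so price P = 441 - (1/2)·587.2000 = 737/5.

147.40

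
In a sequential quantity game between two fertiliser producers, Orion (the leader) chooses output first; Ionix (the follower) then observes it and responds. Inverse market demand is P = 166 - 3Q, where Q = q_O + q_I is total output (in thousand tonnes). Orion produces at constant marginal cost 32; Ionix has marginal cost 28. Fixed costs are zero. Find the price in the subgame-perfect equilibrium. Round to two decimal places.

Solve by backward induction. Given q_O, the follower Ionix maximises π_I = (166 - 3q_O - 3q_I)q_I - 28q_I.
∂π_I/∂q_I = 138 - 3q_O - 6q_I = 0 gives the reaction function q_I = (138 - 3q_O)/6.
The leader anticipates this reaction. Substituting into P = 166 - 3Q gives P = 97 - (3/2)q_O, so π_O = (97 - (3/2)q_O)q_O - 32q_O.
Leader FOC: 65 - 3q_O = 0, so q_O = 65/3.
Then q_I = (138 - 3·(65/3))/6 = 73/6.
Total output Q = 203/6, so price P = 166 - 3·(203/6) = 129/2.

64.50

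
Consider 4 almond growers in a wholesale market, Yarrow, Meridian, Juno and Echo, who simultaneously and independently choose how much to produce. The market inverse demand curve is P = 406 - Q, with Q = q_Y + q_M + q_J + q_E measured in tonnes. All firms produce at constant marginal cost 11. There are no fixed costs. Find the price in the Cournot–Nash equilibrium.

90

A representative firm's profit is π_i = q_i(406 - Q) - 11q_i.
First-order condition (treating rivals' output as given): 395 - 2q_i - Σ_{j≠i} q_j = 0.
With identical firms every q_j equals q_i, so Σ_{j≠i} q_j = 3q_i and 395 = 5q_i, giving q_i = 79.
Total output Q = 316, so price P = 406 - 316 = 90.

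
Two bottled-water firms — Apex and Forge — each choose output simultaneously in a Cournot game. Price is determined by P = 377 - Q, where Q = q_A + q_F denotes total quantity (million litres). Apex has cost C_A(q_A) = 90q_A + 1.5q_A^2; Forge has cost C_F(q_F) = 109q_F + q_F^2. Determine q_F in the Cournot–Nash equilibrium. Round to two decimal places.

55.42

Apex's profit: π_A = (377 - Q)q_A - (90q_A + (3/2)q_A²). Setting ∂π_A/∂q_A = 0: 287 - 5q_A - (q_F) = 0.
Forge's profit: π_F = (377 - Q)q_F - (109q_F + q_F²). Setting ∂π_F/∂q_F = 0: 268 - 4q_F - (q_A) = 0.
Best responses: q_A = (287 - q_F)/5, q_F = (268 - q_A)/4.
Solving the pair: q_A = 880/19, q_F = 1053/19.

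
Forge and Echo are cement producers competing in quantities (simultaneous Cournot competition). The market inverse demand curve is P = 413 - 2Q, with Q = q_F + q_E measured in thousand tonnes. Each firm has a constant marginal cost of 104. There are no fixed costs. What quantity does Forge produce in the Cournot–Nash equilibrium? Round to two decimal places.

A representative firm's profit is π_i = q_i(413 - 2Q) - 104q_i.
Setting ∂π_i/∂q_i = 0 with rivals' quantities fixed: 309 - 4q_i - 2q_j = 0.
With identical firms every q_j equals q_i, so q_j = q_i and 309 = 6q_i, giving q_i = 103/2.

51.50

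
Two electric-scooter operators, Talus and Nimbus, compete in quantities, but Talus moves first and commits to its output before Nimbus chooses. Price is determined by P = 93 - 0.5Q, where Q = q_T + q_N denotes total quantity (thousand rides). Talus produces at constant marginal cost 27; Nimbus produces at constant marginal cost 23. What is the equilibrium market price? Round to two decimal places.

Solve by backward induction. Given q_T, the follower Nimbus maximises π_N = (93 - (1/2)q_T - (1/2)q_N)q_N - 23q_N.
∂π_N/∂q_N = 70 - (1/2)q_T - q_N = 0 gives the reaction function q_N = (70 - (1/2)q_T).
Talus substitutes q_N(q_T) into its own profit: π_T = q_T(93 - (1/2)q_T - (70 - (1/2)q_T)/2) - 27q_T = (58 - (1/4)q_T)q_T - 27q_T.
Leader FOC: 31 - (1/2)q_T = 0, so q_T = 62.
Then q_N = (70 - (1/2)·62) = 39.
Total output Q = 101, so price P = 93 - (1/2)·101 = 85/2.

42.50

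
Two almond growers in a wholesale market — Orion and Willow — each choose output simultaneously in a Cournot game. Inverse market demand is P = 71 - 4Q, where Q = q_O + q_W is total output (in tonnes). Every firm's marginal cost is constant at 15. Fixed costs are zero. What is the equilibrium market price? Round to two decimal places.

Each firm earns π_i = (71 - 4Q)q_i - 15q_i.
Setting ∂π_i/∂q_i = 0 with rivals' quantities fixed: 56 - 8q_i - 4q_j = 0.
By symmetry each firm produces the same amount; substituting q_j = q_i yields q_i = 56/12 = 14/3.
Total output Q = 28/3, so price P = 71 - 4·(28/3) = 101/3.

33.67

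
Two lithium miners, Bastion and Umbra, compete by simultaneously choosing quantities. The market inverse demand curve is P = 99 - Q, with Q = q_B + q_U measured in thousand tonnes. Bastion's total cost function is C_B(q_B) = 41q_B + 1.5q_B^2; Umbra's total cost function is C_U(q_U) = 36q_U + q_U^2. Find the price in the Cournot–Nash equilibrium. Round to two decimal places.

Bastion's profit: π_B = (99 - Q)q_B - (41q_B + (3/2)q_B²). Setting ∂π_B/∂q_B = 0: 58 - 5q_B - (q_U) = 0.
Umbra's profit: π_U = (99 - Q)q_U - (36q_U + q_U²). Setting ∂π_U/∂q_U = 0: 63 - 4q_U - (q_B) = 0.
So q_B = (58 - q_U)/5 and q_U = (63 - q_B)/4.
Solving the pair: q_B = 169/19, q_U = 257/19.
Total output Q = 426/19, so price P = 99 - 426/19 = 1455/19.

76.58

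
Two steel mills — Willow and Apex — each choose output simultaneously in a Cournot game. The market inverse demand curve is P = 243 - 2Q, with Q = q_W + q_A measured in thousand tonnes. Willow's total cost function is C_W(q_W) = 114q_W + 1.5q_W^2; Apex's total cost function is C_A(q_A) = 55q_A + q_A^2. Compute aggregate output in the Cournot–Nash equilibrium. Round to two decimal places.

38.32

Willow's profit: π_W = (243 - 2Q)q_W - (114q_W + (3/2)q_W²). Setting ∂π_W/∂q_W = 0: 129 - 7q_W - 2(q_A) = 0.
Apex's first-order condition: 188 - 6q_A - 2(q_W) = 0.
Rearranging gives the reaction functions q_W = (129 - 2q_A)/7 and q_A = (188 - 2q_W)/6.
Solving the pair: q_W = 199/19, q_A = 529/19.
Total output Q = 199/19 + 529/19 = 728/19.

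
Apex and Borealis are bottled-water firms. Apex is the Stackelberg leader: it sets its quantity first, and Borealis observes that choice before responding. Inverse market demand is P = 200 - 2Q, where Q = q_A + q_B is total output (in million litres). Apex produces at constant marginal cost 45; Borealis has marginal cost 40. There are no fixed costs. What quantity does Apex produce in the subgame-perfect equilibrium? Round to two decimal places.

37.50

Solve by backward induction. Given q_A, the follower Borealis maximises π_B = (200 - 2q_A - 2q_B)q_B - 40q_B.
Follower FOC: 160 - 2q_A - 4q_B = 0, so q_B(q_A) = (160 - 2q_A)/4.
Apex substitutes q_B(q_A) into its own profit: π_A = q_A(200 - 2q_A - (160 - 2q_A)/2) - 45q_A = (120 - q_A)q_A - 45q_A.
Leader FOC: 75 - 2q_A = 0, so q_A = 75/2.
Then q_B = (160 - 2·(75/2))/4 = 85/4.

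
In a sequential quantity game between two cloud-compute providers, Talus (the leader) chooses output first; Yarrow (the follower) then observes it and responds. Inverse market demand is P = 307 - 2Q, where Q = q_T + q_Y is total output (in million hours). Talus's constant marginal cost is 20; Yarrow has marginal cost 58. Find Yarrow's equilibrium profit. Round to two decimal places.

935.28

The follower Yarrow best-responds to any q_T: π_Y = (307 - 2Q)q_Y - 58q_Y.
∂π_Y/∂q_Y = 249 - 2q_T - 4q_Y = 0 gives the reaction function q_Y = (249 - 2q_T)/4.
The leader anticipates this reaction. Substituting into P = 307 - 2Q gives P = 365/2 - q_T, so π_T = (365/2 - q_T)q_T - 20q_T.
Leader FOC: 325/2 - 2q_T = 0, so q_T = 325/4.
Then q_Y = (249 - 2·(325/4))/4 = 173/8.
Price P = 307 - 2·(823/8) = 405/4.
Yarrow's profit: (405/4 - 58)·(173/8) = 935.2813.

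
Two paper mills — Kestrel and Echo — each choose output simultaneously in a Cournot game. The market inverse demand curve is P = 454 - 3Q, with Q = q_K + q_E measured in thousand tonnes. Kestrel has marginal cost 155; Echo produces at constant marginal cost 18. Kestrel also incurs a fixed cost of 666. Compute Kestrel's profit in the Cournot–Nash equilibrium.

306

Kestrel's profit: π_K = (454 - 3Q)q_K - (155q_K). Setting ∂π_K/∂q_K = 0: 299 - 6q_K - 3(q_E) = 0.
Echo's profit: π_E = (454 - 3Q)q_E - (18q_E). Setting ∂π_E/∂q_E = 0: 436 - 6q_E - 3(q_K) = 0.
So q_K = (299 - 3q_E)/6 and q_E = (436 - 3q_K)/6.
Solving the pair: q_K = 18, q_E = 191/3.
Price P = 454 - 3·(245/3) = 209.
Kestrel's profit: (209 - 155)·18 - 666 = 306.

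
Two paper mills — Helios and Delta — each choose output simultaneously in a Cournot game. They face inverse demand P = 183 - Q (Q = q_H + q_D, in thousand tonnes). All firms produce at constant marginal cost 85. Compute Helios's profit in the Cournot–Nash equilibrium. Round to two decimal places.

1067.11

Each firm earns π_i = (183 - Q)q_i - 85q_i.
Setting ∂π_i/∂q_i = 0 with rivals' quantities fixed: 98 - 2q_i - q_j = 0.
With identical firms every q_j equals q_i, so q_j = q_i and 98 = 3q_i, giving q_i = 98/3.
Price P = 183 - 196/3 = 353/3.
Helios's profit: (353/3 - 85)·(98/3) = 1067.1111.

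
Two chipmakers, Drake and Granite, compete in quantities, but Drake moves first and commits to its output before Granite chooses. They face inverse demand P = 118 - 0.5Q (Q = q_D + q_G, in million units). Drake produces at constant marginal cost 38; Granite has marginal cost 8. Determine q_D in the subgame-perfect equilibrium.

Solve by backward induction. Given q_D, the follower Granite maximises π_G = (118 - (1/2)q_D - (1/2)q_G)q_G - 8q_G.
Follower FOC: 110 - (1/2)q_D - q_G = 0, so q_G(q_D) = (110 - (1/2)q_D).
The leader anticipates this reaction. Substituting into P = 118 - 0.5Q gives P = 63 - (1/4)q_D, so π_D = (63 - (1/4)q_D)q_D - 38q_D.
Leader FOC: 25 - (1/2)q_D = 0, so q_D = 50.
Then q_G = (110 - (1/2)·50) = 85.

50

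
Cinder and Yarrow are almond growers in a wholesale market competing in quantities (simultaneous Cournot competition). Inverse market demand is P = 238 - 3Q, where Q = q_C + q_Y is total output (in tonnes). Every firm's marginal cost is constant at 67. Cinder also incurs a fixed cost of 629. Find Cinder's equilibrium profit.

454

A representative firm's profit is π_i = q_i(238 - 3Q) - 67q_i.
First-order condition (treating rivals' output as given): 171 - 6q_i - 3q_j = 0.
With identical firms every q_j equals q_i, so q_j = q_i and 171 = 9q_i, giving q_i = 19.
Price P = 238 - 3·38 = 124.
Cinder's profit: (124 - 67)·19 - 629 = 454.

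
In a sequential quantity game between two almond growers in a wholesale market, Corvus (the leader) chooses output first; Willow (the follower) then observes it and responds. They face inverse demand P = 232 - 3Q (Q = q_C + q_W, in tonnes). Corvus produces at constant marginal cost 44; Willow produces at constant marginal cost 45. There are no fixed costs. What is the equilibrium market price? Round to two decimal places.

91.25

The follower Willow best-responds to any q_C: π_W = (232 - 3Q)q_W - 45q_W.
Follower FOC: 187 - 3q_C - 6q_W = 0, so q_W(q_C) = (187 - 3q_C)/6.
Corvus substitutes q_W(q_C) into its own profit: π_C = q_C(232 - 3q_C - (187 - 3q_C)/2) - 44q_C = (277/2 - (3/2)q_C)q_C - 44q_C.
Maximising: ∂π_C/∂q_C = 189/2 - 3q_C = 0, giving q_C = 63/2.
Then q_W = (187 - 3·(63/2))/6 = 185/12.
Total output Q = 563/12, so price P = 232 - 3·(563/12) = 365/4.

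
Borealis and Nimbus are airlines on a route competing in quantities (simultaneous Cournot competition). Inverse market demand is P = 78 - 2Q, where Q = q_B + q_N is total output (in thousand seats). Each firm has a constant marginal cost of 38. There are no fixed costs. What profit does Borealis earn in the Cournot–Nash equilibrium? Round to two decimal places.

A representative firm's profit is π_i = q_i(78 - 2Q) - 38q_i.
First-order condition (treating rivals' output as given): 40 - 4q_i - 2q_j = 0.
By symmetry each firm produces the same amount; substituting q_j = q_i yields q_i = 40/6 = 20/3.
Price P = 78 - 2·(40/3) = 154/3.
Borealis's profit: (154/3 - 38)·(20/3) = 800/9.

88.89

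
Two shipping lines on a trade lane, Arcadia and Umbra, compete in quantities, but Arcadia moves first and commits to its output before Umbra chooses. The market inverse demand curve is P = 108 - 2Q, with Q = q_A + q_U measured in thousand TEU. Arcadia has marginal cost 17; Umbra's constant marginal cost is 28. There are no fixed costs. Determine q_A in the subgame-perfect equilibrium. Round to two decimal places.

25.50

Solve by backward induction. Given q_A, the follower Umbra maximises π_U = (108 - 2q_A - 2q_U)q_U - 28q_U.
Setting the follower's marginal profit to zero, 80 - 2q_A - 4q_U = 0, i.e. q_U = (80 - 2q_A)/4.
The leader anticipates this reaction. Substituting into P = 108 - 2Q gives P = 68 - q_A, so π_A = (68 - q_A)q_A - 17q_A.
Leader FOC: 51 - 2q_A = 0, so q_A = 51/2.
Then q_U = (80 - 2·(51/2))/4 = 29/4.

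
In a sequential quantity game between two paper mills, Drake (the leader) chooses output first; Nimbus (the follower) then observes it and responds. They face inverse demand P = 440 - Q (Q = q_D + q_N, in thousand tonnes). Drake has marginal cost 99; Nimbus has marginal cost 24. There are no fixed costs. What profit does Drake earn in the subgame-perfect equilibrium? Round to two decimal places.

8844.50

Solve by backward induction. Given q_D, the follower Nimbus maximises π_N = (440 - q_D - q_N)q_N - 24q_N.
Follower FOC: 416 - q_D - 2q_N = 0, so q_N(q_D) = (416 - q_D)/2.
The leader anticipates this reaction. Substituting into P = 440 - Q gives P = 232 - (1/2)q_D, so π_D = (232 - (1/2)q_D)q_D - 99q_D.
Leader FOC: 133 - q_D = 0, so q_D = 133.
Then q_N = (416 - 133)/2 = 283/2.
Price P = 440 - 549/2 = 331/2.
Drake's profit: (331/2 - 99)·133 = 8844.5000.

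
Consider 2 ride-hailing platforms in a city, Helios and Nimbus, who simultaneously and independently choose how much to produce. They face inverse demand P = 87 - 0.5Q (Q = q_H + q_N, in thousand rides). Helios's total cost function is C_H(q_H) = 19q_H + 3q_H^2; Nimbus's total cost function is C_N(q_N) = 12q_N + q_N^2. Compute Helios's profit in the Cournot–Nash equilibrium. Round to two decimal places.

Helios's profit: π_H = (87 - 0.5Q)q_H - (19q_H + 3q_H²). Setting ∂π_H/∂q_H = 0: 68 - 7q_H - (1/2)(q_N) = 0.
Nimbus's first-order condition: 75 - 3q_N - (1/2)(q_H) = 0.
Rearranging gives the reaction functions q_H = (68 - (1/2)q_N)/7 and q_N = (75 - (1/2)q_H)/3.
Solving the pair: q_H = 666/83, q_N = 1964/83.
Price P = 87 - (1/2)·31.6867 = 71.1566.
Helios's profit: 71.1566·(666/83) - 19·(666/83) - 3(666/83)² = 225.3514.

225.35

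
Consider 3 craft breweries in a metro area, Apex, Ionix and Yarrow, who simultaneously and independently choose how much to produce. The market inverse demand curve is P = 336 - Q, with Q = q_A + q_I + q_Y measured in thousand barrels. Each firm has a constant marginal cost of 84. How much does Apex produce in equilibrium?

A representative firm's profit is π_i = q_i(336 - Q) - 84q_i.
First-order condition (treating rivals' output as given): 252 - 2q_i - Σ_{j≠i} q_j = 0.
With identical firms every q_j equals q_i, so Σ_{j≠i} q_j = 2q_i and 252 = 4q_i, giving q_i = 63.

63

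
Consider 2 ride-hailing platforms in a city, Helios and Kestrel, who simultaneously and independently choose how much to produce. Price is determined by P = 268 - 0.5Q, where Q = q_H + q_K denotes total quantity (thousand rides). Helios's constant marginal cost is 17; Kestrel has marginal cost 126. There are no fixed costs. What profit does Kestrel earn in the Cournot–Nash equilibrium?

Helios's profit: π_H = (268 - 0.5Q)q_H - (17q_H). Setting ∂π_H/∂q_H = 0: 251 - q_H - (1/2)(q_K) = 0.
Kestrel's profit: π_K = (268 - 0.5Q)q_K - (126q_K). Setting ∂π_K/∂q_K = 0: 142 - q_K - (1/2)(q_H) = 0.
So q_H = (251 - (1/2)q_K) and q_K = (142 - (1/2)q_H).
Substituting one into the other gives q_H = 240 and q_K = 22.
Price P = 268 - (1/2)·262 = 137.
Kestrel's profit: (137 - 126)·22 = 242.

242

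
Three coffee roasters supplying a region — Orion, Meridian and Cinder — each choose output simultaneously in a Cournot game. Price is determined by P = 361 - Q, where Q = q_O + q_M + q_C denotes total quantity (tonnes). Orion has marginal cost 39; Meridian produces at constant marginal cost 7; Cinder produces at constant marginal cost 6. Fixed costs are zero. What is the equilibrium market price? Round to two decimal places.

Orion's profit: π_O = (361 - Q)q_O - (39q_O). Setting ∂π_O/∂q_O = 0: 322 - 2q_O - (q_M + q_C) = 0.
Meridian's profit: π_M = (361 - Q)q_M - (7q_M). Setting ∂π_M/∂q_M = 0: 354 - 2q_M - (q_O + q_C) = 0.
Cinder's profit: π_C = (361 - Q)q_C - (6q_C). Setting ∂π_C/∂q_C = 0: 355 - 2q_C - (q_O + q_M) = 0.
Summing all 3 equations gives 1031 − 4Q = 0, hence Q = 1031/4.
Back-substituting: q_O = (322 − 1031/4) = 257/4, q_M = (354 − 1031/4) = 385/4, q_C = (355 − 1031/4) = 389/4.
Total output Q = 1031/4, so price P = 361 - 1031/4 = 413/4.

103.25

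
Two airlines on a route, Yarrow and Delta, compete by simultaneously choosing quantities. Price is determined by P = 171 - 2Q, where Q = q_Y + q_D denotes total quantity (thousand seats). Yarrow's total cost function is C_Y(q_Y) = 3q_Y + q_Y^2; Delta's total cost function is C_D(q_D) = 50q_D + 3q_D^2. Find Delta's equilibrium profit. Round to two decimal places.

Yarrow's profit: π_Y = (171 - 2Q)q_Y - (3q_Y + q_Y²). Setting ∂π_Y/∂q_Y = 0: 168 - 6q_Y - 2(q_D) = 0.
Delta's first-order condition: 121 - 10q_D - 2(q_Y) = 0.
So q_Y = (168 - 2q_D)/6 and q_D = (121 - 2q_Y)/10.
Solving the pair: q_Y = 719/28, q_D = 195/28.
Price P = 171 - 2·(457/14) = 740/7.
Delta's profit: (740/7)·(195/28) - 50·(195/28) - 3(195/28)² = 242.5064.

242.51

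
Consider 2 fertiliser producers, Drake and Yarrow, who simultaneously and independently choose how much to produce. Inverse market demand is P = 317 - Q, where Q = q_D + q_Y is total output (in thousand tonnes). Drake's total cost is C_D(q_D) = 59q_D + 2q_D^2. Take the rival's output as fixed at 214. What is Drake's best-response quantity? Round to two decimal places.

7.33

With the rival's output fixed at 214, Drake's profit is π_D = (317 - 214 - q_D)q_D - (59q_D + 2q_D²) = (103 - q_D)q_D - (59q_D + 2q_D²).
∂π_D/∂q_D = 44 - 6q_D = 0, so q_D = 22/3.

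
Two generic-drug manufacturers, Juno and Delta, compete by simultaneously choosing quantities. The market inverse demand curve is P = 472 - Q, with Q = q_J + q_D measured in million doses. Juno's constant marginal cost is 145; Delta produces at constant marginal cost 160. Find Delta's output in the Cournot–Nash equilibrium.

99

Juno's profit: π_J = (472 - Q)q_J - (145q_J). Setting ∂π_J/∂q_J = 0: 327 - 2q_J - (q_D) = 0.
Delta's first-order condition: 312 - 2q_D - (q_J) = 0.
Best responses: q_J = (327 - q_D)/2, q_D = (312 - q_J)/2.
Solving the pair: q_J = 114, q_D = 99.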